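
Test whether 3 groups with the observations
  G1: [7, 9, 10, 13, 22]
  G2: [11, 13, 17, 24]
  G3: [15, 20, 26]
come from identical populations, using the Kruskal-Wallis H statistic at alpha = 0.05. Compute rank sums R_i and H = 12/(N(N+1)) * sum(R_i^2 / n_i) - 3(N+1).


Step 1: Combine all N = 12 observations and assign midranks.
sorted (value, group, rank): (7,G1,1), (9,G1,2), (10,G1,3), (11,G2,4), (13,G1,5.5), (13,G2,5.5), (15,G3,7), (17,G2,8), (20,G3,9), (22,G1,10), (24,G2,11), (26,G3,12)
Step 2: Sum ranks within each group.
R_1 = 21.5 (n_1 = 5)
R_2 = 28.5 (n_2 = 4)
R_3 = 28 (n_3 = 3)
Step 3: H = 12/(N(N+1)) * sum(R_i^2/n_i) - 3(N+1)
     = 12/(12*13) * (21.5^2/5 + 28.5^2/4 + 28^2/3) - 3*13
     = 0.076923 * 556.846 - 39
     = 3.834295.
Step 4: Ties present; correction factor C = 1 - 6/(12^3 - 12) = 0.996503. Corrected H = 3.834295 / 0.996503 = 3.847749.
Step 5: Under H0, H ~ chi^2(2); p-value = 0.146040.
Step 6: alpha = 0.05. fail to reject H0.

H = 3.8477, df = 2, p = 0.146040, fail to reject H0.


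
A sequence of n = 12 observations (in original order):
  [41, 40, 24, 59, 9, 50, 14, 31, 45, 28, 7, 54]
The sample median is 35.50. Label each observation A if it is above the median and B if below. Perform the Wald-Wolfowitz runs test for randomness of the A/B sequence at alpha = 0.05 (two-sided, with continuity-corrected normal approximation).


Step 1: Compute median = 35.50; label A = above, B = below.
Labels in order: AABABABBABBA  (n_A = 6, n_B = 6)
Step 2: Count runs R = 9.
Step 3: Under H0 (random ordering), E[R] = 2*n_A*n_B/(n_A+n_B) + 1 = 2*6*6/12 + 1 = 7.0000.
        Var[R] = 2*n_A*n_B*(2*n_A*n_B - n_A - n_B) / ((n_A+n_B)^2 * (n_A+n_B-1)) = 4320/1584 = 2.7273.
        SD[R] = 1.6514.
Step 4: Continuity-corrected z = (R - 0.5 - E[R]) / SD[R] = (9 - 0.5 - 7.0000) / 1.6514 = 0.9083.
Step 5: Two-sided p-value via normal approximation = 2*(1 - Phi(|z|)) = 0.363722.
Step 6: alpha = 0.05. fail to reject H0.

R = 9, z = 0.9083, p = 0.363722, fail to reject H0.


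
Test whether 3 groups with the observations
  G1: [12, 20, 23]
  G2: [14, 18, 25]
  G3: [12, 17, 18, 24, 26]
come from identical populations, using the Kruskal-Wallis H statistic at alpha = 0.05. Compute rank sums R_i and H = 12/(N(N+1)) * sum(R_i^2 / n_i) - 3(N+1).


Step 1: Combine all N = 11 observations and assign midranks.
sorted (value, group, rank): (12,G1,1.5), (12,G3,1.5), (14,G2,3), (17,G3,4), (18,G2,5.5), (18,G3,5.5), (20,G1,7), (23,G1,8), (24,G3,9), (25,G2,10), (26,G3,11)
Step 2: Sum ranks within each group.
R_1 = 16.5 (n_1 = 3)
R_2 = 18.5 (n_2 = 3)
R_3 = 31 (n_3 = 5)
Step 3: H = 12/(N(N+1)) * sum(R_i^2/n_i) - 3(N+1)
     = 12/(11*12) * (16.5^2/3 + 18.5^2/3 + 31^2/5) - 3*12
     = 0.090909 * 397.033 - 36
     = 0.093939.
Step 4: Ties present; correction factor C = 1 - 12/(11^3 - 11) = 0.990909. Corrected H = 0.093939 / 0.990909 = 0.094801.
Step 5: Under H0, H ~ chi^2(2); p-value = 0.953705.
Step 6: alpha = 0.05. fail to reject H0.

H = 0.0948, df = 2, p = 0.953705, fail to reject H0.


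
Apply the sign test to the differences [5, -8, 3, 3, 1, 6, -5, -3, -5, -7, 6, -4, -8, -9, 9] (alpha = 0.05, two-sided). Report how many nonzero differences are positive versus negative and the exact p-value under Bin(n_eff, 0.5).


Step 1: Discard zero differences. Original n = 15; n_eff = number of nonzero differences = 15.
Nonzero differences (with sign): +5, -8, +3, +3, +1, +6, -5, -3, -5, -7, +6, -4, -8, -9, +9
Step 2: Count signs: positive = 7, negative = 8.
Step 3: Under H0: P(positive) = 0.5, so the number of positives S ~ Bin(15, 0.5).
Step 4: Two-sided exact p-value = sum of Bin(15,0.5) probabilities at or below the observed probability = 1.000000.
Step 5: alpha = 0.05. fail to reject H0.

n_eff = 15, pos = 7, neg = 8, p = 1.000000, fail to reject H0.


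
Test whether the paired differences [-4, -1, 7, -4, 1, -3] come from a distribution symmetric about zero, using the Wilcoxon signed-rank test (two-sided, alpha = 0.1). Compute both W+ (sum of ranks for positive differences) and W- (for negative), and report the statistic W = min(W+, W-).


Step 1: Drop any zero differences (none here) and take |d_i|.
|d| = [4, 1, 7, 4, 1, 3]
Step 2: Midrank |d_i| (ties get averaged ranks).
ranks: |4|->4.5, |1|->1.5, |7|->6, |4|->4.5, |1|->1.5, |3|->3
Step 3: Attach original signs; sum ranks with positive sign and with negative sign.
W+ = 6 + 1.5 = 7.5
W- = 4.5 + 1.5 + 4.5 + 3 = 13.5
(Check: W+ + W- = 21 should equal n(n+1)/2 = 21.)
Step 4: Test statistic W = min(W+, W-) = 7.5.
Step 5: Ties in |d|, so use the tie-corrected normal approximation.
        E[W] = n(n+1)/4 = 6*7/4 = 10.5.
        Tie groups: |d|=1 (t=2), |d|=4 (t=2); sum(t^3 - t) = 12.
        Var[W] = n(n+1)(2n+1)/24 - sum(t^3-t)/48 = 546/24 - 12/48 = 22.5.
        z = (W - E[W]) / sqrt(Var[W]) = (7.5 - 10.5) / 4.7434 = -0.6325.
        Two-sided p = 2*Phi(z) = 0.527089.
Step 6: alpha = 0.1. fail to reject H0.

W+ = 7.5, W- = 13.5, W = min = 7.5, p = 0.527089, fail to reject H0.


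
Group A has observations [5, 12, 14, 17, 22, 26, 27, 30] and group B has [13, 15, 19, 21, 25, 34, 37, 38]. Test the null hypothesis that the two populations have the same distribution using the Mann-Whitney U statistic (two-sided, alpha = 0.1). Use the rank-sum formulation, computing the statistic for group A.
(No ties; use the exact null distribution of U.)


Step 1: Combine and sort all 16 observations; assign midranks.
sorted (value, group): (5,X), (12,X), (13,Y), (14,X), (15,Y), (17,X), (19,Y), (21,Y), (22,X), (25,Y), (26,X), (27,X), (30,X), (34,Y), (37,Y), (38,Y)
ranks: 5->1, 12->2, 13->3, 14->4, 15->5, 17->6, 19->7, 21->8, 22->9, 25->10, 26->11, 27->12, 30->13, 34->14, 37->15, 38->16
Step 2: Rank sum for X: R1 = 1 + 2 + 4 + 6 + 9 + 11 + 12 + 13 = 58.
Step 3: U_X = R1 - n1(n1+1)/2 = 58 - 8*9/2 = 58 - 36 = 22.
       U_Y = n1*n2 - U_X = 64 - 22 = 42.
Step 4: No ties, so the exact null distribution of U (based on enumerating the C(16,8) = 12870 equally likely rank assignments) gives the two-sided p-value.
Step 5: p-value = 0.328205; compare to alpha = 0.1. fail to reject H0.

U_X = 22, p = 0.328205, fail to reject H0 at alpha = 0.1.


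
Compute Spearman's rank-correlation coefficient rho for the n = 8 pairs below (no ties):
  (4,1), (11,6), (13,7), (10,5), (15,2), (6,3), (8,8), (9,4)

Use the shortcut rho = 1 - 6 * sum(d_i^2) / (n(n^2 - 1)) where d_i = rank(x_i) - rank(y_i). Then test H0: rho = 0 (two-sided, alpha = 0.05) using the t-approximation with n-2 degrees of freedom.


Step 1: Rank x and y separately (midranks; no ties here).
rank(x): 4->1, 11->6, 13->7, 10->5, 15->8, 6->2, 8->3, 9->4
rank(y): 1->1, 6->6, 7->7, 5->5, 2->2, 3->3, 8->8, 4->4
Step 2: d_i = R_x(i) - R_y(i); compute d_i^2.
  (1-1)^2=0, (6-6)^2=0, (7-7)^2=0, (5-5)^2=0, (8-2)^2=36, (2-3)^2=1, (3-8)^2=25, (4-4)^2=0
sum(d^2) = 62.
Step 3: rho = 1 - 6*62 / (8*(8^2 - 1)) = 1 - 372/504 = 0.261905.
Step 4: Under H0, t = rho * sqrt((n-2)/(1-rho^2)) = 0.6647 ~ t(6).
Step 5: Two-sided p-value from the t-distribution with 6 df = 0.530923.
Step 6: alpha = 0.05. fail to reject H0.

rho = 0.2619, p = 0.530923, fail to reject H0 at alpha = 0.05.


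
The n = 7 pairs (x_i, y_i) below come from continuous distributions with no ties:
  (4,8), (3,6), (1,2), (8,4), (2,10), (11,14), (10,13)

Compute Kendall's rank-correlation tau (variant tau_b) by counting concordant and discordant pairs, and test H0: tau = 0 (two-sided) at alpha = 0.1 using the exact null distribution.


Step 1: Enumerate the 21 unordered pairs (i,j) with i<j and classify each by sign(x_j-x_i) * sign(y_j-y_i).
  (1,2):dx=-1,dy=-2->C; (1,3):dx=-3,dy=-6->C; (1,4):dx=+4,dy=-4->D; (1,5):dx=-2,dy=+2->D
  (1,6):dx=+7,dy=+6->C; (1,7):dx=+6,dy=+5->C; (2,3):dx=-2,dy=-4->C; (2,4):dx=+5,dy=-2->D
  (2,5):dx=-1,dy=+4->D; (2,6):dx=+8,dy=+8->C; (2,7):dx=+7,dy=+7->C; (3,4):dx=+7,dy=+2->C
  (3,5):dx=+1,dy=+8->C; (3,6):dx=+10,dy=+12->C; (3,7):dx=+9,dy=+11->C; (4,5):dx=-6,dy=+6->D
  (4,6):dx=+3,dy=+10->C; (4,7):dx=+2,dy=+9->C; (5,6):dx=+9,dy=+4->C; (5,7):dx=+8,dy=+3->C
  (6,7):dx=-1,dy=-1->C
Step 2: C = 16, D = 5, total pairs = 21.
Step 3: tau = (C - D)/(n(n-1)/2) = (16 - 5)/21 = 0.523810.
Step 4: Exact two-sided p-value (enumerate n! = 5040 permutations of y under H0): p = 0.136111.
Step 5: alpha = 0.1. fail to reject H0.

tau_b = 0.5238 (C=16, D=5), p = 0.136111, fail to reject H0.


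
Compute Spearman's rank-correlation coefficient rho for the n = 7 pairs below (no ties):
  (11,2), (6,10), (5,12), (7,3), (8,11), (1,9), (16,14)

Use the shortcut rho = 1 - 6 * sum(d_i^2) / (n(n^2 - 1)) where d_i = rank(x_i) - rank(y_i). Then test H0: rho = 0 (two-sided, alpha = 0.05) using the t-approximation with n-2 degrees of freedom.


Step 1: Rank x and y separately (midranks; no ties here).
rank(x): 11->6, 6->3, 5->2, 7->4, 8->5, 1->1, 16->7
rank(y): 2->1, 10->4, 12->6, 3->2, 11->5, 9->3, 14->7
Step 2: d_i = R_x(i) - R_y(i); compute d_i^2.
  (6-1)^2=25, (3-4)^2=1, (2-6)^2=16, (4-2)^2=4, (5-5)^2=0, (1-3)^2=4, (7-7)^2=0
sum(d^2) = 50.
Step 3: rho = 1 - 6*50 / (7*(7^2 - 1)) = 1 - 300/336 = 0.107143.
Step 4: Under H0, t = rho * sqrt((n-2)/(1-rho^2)) = 0.2410 ~ t(5).
Step 5: Two-sided p-value from the t-distribution with 5 df = 0.819151.
Step 6: alpha = 0.05. fail to reject H0.

rho = 0.1071, p = 0.819151, fail to reject H0 at alpha = 0.05.


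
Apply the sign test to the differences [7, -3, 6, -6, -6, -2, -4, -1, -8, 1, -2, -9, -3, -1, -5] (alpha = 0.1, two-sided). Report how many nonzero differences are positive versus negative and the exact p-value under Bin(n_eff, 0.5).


Step 1: Discard zero differences. Original n = 15; n_eff = number of nonzero differences = 15.
Nonzero differences (with sign): +7, -3, +6, -6, -6, -2, -4, -1, -8, +1, -2, -9, -3, -1, -5
Step 2: Count signs: positive = 3, negative = 12.
Step 3: Under H0: P(positive) = 0.5, so the number of positives S ~ Bin(15, 0.5).
Step 4: Two-sided exact p-value = sum of Bin(15,0.5) probabilities at or below the observed probability = 0.035156.
Step 5: alpha = 0.1. reject H0.

n_eff = 15, pos = 3, neg = 12, p = 0.035156, reject H0.


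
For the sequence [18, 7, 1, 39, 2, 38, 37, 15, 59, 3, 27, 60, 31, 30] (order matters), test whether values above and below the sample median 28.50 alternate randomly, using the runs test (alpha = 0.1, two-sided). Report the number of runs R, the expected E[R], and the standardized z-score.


Step 1: Compute median = 28.50; label A = above, B = below.
Labels in order: BBBABAABABBAAA  (n_A = 7, n_B = 7)
Step 2: Count runs R = 8.
Step 3: Under H0 (random ordering), E[R] = 2*n_A*n_B/(n_A+n_B) + 1 = 2*7*7/14 + 1 = 8.0000.
        Var[R] = 2*n_A*n_B*(2*n_A*n_B - n_A - n_B) / ((n_A+n_B)^2 * (n_A+n_B-1)) = 8232/2548 = 3.2308.
        SD[R] = 1.7974.
Step 4: R = E[R], so z = 0 with no continuity correction.
Step 5: Two-sided p-value via normal approximation = 2*(1 - Phi(|z|)) = 1.000000.
Step 6: alpha = 0.1. fail to reject H0.

R = 8, z = 0.0000, p = 1.000000, fail to reject H0.


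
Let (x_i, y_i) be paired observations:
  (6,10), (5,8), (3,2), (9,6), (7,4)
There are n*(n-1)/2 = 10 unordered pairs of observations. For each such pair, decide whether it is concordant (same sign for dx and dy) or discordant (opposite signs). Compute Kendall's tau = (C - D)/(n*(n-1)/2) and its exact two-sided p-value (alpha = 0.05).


Step 1: Enumerate the 10 unordered pairs (i,j) with i<j and classify each by sign(x_j-x_i) * sign(y_j-y_i).
  (1,2):dx=-1,dy=-2->C; (1,3):dx=-3,dy=-8->C; (1,4):dx=+3,dy=-4->D; (1,5):dx=+1,dy=-6->D
  (2,3):dx=-2,dy=-6->C; (2,4):dx=+4,dy=-2->D; (2,5):dx=+2,dy=-4->D; (3,4):dx=+6,dy=+4->C
  (3,5):dx=+4,dy=+2->C; (4,5):dx=-2,dy=-2->C
Step 2: C = 6, D = 4, total pairs = 10.
Step 3: tau = (C - D)/(n(n-1)/2) = (6 - 4)/10 = 0.200000.
Step 4: Exact two-sided p-value (enumerate n! = 120 permutations of y under H0): p = 0.816667.
Step 5: alpha = 0.05. fail to reject H0.

tau_b = 0.2000 (C=6, D=4), p = 0.816667, fail to reject H0.


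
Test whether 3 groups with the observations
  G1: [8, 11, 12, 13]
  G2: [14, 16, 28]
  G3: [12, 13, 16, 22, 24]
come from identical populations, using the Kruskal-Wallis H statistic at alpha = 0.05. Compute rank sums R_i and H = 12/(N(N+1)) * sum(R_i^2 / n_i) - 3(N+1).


Step 1: Combine all N = 12 observations and assign midranks.
sorted (value, group, rank): (8,G1,1), (11,G1,2), (12,G1,3.5), (12,G3,3.5), (13,G1,5.5), (13,G3,5.5), (14,G2,7), (16,G2,8.5), (16,G3,8.5), (22,G3,10), (24,G3,11), (28,G2,12)
Step 2: Sum ranks within each group.
R_1 = 12 (n_1 = 4)
R_2 = 27.5 (n_2 = 3)
R_3 = 38.5 (n_3 = 5)
Step 3: H = 12/(N(N+1)) * sum(R_i^2/n_i) - 3(N+1)
     = 12/(12*13) * (12^2/4 + 27.5^2/3 + 38.5^2/5) - 3*13
     = 0.076923 * 584.533 - 39
     = 5.964103.
Step 4: Ties present; correction factor C = 1 - 18/(12^3 - 12) = 0.989510. Corrected H = 5.964103 / 0.989510 = 6.027326.
Step 5: Under H0, H ~ chi^2(2); p-value = 0.049111.
Step 6: alpha = 0.05. reject H0.

H = 6.0273, df = 2, p = 0.049111, reject H0.


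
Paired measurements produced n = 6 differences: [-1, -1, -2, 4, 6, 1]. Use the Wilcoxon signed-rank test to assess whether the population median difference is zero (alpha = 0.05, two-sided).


Step 1: Drop any zero differences (none here) and take |d_i|.
|d| = [1, 1, 2, 4, 6, 1]
Step 2: Midrank |d_i| (ties get averaged ranks).
ranks: |1|->2, |1|->2, |2|->4, |4|->5, |6|->6, |1|->2
Step 3: Attach original signs; sum ranks with positive sign and with negative sign.
W+ = 5 + 6 + 2 = 13
W- = 2 + 2 + 4 = 8
(Check: W+ + W- = 21 should equal n(n+1)/2 = 21.)
Step 4: Test statistic W = min(W+, W-) = 8.
Step 5: Ties in |d|, so use the tie-corrected normal approximation.
        E[W] = n(n+1)/4 = 6*7/4 = 10.5.
        Tie groups: |d|=1 (t=3); sum(t^3 - t) = 24.
        Var[W] = n(n+1)(2n+1)/24 - sum(t^3-t)/48 = 546/24 - 24/48 = 22.25.
        z = (W - E[W]) / sqrt(Var[W]) = (8 - 10.5) / 4.7170 = -0.5300.
        Two-sided p = 2*Phi(z) = 0.596113.
Step 6: alpha = 0.05. fail to reject H0.

W+ = 13, W- = 8, W = min = 8, p = 0.596113, fail to reject H0.


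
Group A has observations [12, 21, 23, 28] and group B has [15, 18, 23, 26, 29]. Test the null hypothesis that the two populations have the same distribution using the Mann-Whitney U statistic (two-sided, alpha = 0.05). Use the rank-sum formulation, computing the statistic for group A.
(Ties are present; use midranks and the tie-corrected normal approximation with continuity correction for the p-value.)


Step 1: Combine and sort all 9 observations; assign midranks.
sorted (value, group): (12,X), (15,Y), (18,Y), (21,X), (23,X), (23,Y), (26,Y), (28,X), (29,Y)
ranks: 12->1, 15->2, 18->3, 21->4, 23->5.5, 23->5.5, 26->7, 28->8, 29->9
Step 2: Rank sum for X: R1 = 1 + 4 + 5.5 + 8 = 18.5.
Step 3: U_X = R1 - n1(n1+1)/2 = 18.5 - 4*5/2 = 18.5 - 10 = 8.5.
       U_Y = n1*n2 - U_X = 20 - 8.5 = 11.5.
Step 4: Ties are present, so use the tie-corrected normal approximation (with continuity correction) for the p-value.
Step 5: p-value = 0.805701; compare to alpha = 0.05. fail to reject H0.

U_X = 8.5, p = 0.805701, fail to reject H0 at alpha = 0.05.


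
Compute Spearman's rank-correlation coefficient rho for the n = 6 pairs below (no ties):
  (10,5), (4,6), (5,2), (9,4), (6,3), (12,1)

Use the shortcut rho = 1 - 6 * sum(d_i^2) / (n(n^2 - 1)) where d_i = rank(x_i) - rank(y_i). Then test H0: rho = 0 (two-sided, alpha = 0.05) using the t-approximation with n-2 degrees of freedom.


Step 1: Rank x and y separately (midranks; no ties here).
rank(x): 10->5, 4->1, 5->2, 9->4, 6->3, 12->6
rank(y): 5->5, 6->6, 2->2, 4->4, 3->3, 1->1
Step 2: d_i = R_x(i) - R_y(i); compute d_i^2.
  (5-5)^2=0, (1-6)^2=25, (2-2)^2=0, (4-4)^2=0, (3-3)^2=0, (6-1)^2=25
sum(d^2) = 50.
Step 3: rho = 1 - 6*50 / (6*(6^2 - 1)) = 1 - 300/210 = -0.428571.
Step 4: Under H0, t = rho * sqrt((n-2)/(1-rho^2)) = -0.9487 ~ t(4).
Step 5: Two-sided p-value from the t-distribution with 4 df = 0.396501.
Step 6: alpha = 0.05. fail to reject H0.

rho = -0.4286, p = 0.396501, fail to reject H0 at alpha = 0.05.


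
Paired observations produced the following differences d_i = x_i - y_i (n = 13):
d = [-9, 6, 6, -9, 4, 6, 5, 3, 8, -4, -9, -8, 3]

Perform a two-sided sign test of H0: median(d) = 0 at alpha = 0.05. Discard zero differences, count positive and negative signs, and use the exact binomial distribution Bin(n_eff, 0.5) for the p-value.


Step 1: Discard zero differences. Original n = 13; n_eff = number of nonzero differences = 13.
Nonzero differences (with sign): -9, +6, +6, -9, +4, +6, +5, +3, +8, -4, -9, -8, +3
Step 2: Count signs: positive = 8, negative = 5.
Step 3: Under H0: P(positive) = 0.5, so the number of positives S ~ Bin(13, 0.5).
Step 4: Two-sided exact p-value = sum of Bin(13,0.5) probabilities at or below the observed probability = 0.581055.
Step 5: alpha = 0.05. fail to reject H0.

n_eff = 13, pos = 8, neg = 5, p = 0.581055, fail to reject H0.


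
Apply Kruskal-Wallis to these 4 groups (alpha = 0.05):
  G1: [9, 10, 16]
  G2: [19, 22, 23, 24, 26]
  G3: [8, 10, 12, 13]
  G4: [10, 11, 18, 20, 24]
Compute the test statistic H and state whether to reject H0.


Step 1: Combine all N = 17 observations and assign midranks.
sorted (value, group, rank): (8,G3,1), (9,G1,2), (10,G1,4), (10,G3,4), (10,G4,4), (11,G4,6), (12,G3,7), (13,G3,8), (16,G1,9), (18,G4,10), (19,G2,11), (20,G4,12), (22,G2,13), (23,G2,14), (24,G2,15.5), (24,G4,15.5), (26,G2,17)
Step 2: Sum ranks within each group.
R_1 = 15 (n_1 = 3)
R_2 = 70.5 (n_2 = 5)
R_3 = 20 (n_3 = 4)
R_4 = 47.5 (n_4 = 5)
Step 3: H = 12/(N(N+1)) * sum(R_i^2/n_i) - 3(N+1)
     = 12/(17*18) * (15^2/3 + 70.5^2/5 + 20^2/4 + 47.5^2/5) - 3*18
     = 0.039216 * 1620.3 - 54
     = 9.541176.
Step 4: Ties present; correction factor C = 1 - 30/(17^3 - 17) = 0.993873. Corrected H = 9.541176 / 0.993873 = 9.600000.
Step 5: Under H0, H ~ chi^2(3); p-value = 0.022291.
Step 6: alpha = 0.05. reject H0.

H = 9.6000, df = 3, p = 0.022291, reject H0.


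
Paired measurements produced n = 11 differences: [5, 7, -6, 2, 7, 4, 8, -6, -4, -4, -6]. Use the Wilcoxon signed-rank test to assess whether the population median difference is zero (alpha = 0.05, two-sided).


Step 1: Drop any zero differences (none here) and take |d_i|.
|d| = [5, 7, 6, 2, 7, 4, 8, 6, 4, 4, 6]
Step 2: Midrank |d_i| (ties get averaged ranks).
ranks: |5|->5, |7|->9.5, |6|->7, |2|->1, |7|->9.5, |4|->3, |8|->11, |6|->7, |4|->3, |4|->3, |6|->7
Step 3: Attach original signs; sum ranks with positive sign and with negative sign.
W+ = 5 + 9.5 + 1 + 9.5 + 3 + 11 = 39
W- = 7 + 7 + 3 + 3 + 7 = 27
(Check: W+ + W- = 66 should equal n(n+1)/2 = 66.)
Step 4: Test statistic W = min(W+, W-) = 27.
Step 5: Ties in |d|, so use the tie-corrected normal approximation.
        E[W] = n(n+1)/4 = 11*12/4 = 33.
        Tie groups: |d|=4 (t=3), |d|=6 (t=3), |d|=7 (t=2); sum(t^3 - t) = 54.
        Var[W] = n(n+1)(2n+1)/24 - sum(t^3-t)/48 = 3036/24 - 54/48 = 125.375.
        z = (W - E[W]) / sqrt(Var[W]) = (27 - 33) / 11.1971 = -0.5359.
        Two-sided p = 2*Phi(z) = 0.592060.
Step 6: alpha = 0.05. fail to reject H0.

W+ = 39, W- = 27, W = min = 27, p = 0.592060, fail to reject H0.


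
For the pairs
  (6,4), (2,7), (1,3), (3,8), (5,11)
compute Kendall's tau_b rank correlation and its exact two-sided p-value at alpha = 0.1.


Step 1: Enumerate the 10 unordered pairs (i,j) with i<j and classify each by sign(x_j-x_i) * sign(y_j-y_i).
  (1,2):dx=-4,dy=+3->D; (1,3):dx=-5,dy=-1->C; (1,4):dx=-3,dy=+4->D; (1,5):dx=-1,dy=+7->D
  (2,3):dx=-1,dy=-4->C; (2,4):dx=+1,dy=+1->C; (2,5):dx=+3,dy=+4->C; (3,4):dx=+2,dy=+5->C
  (3,5):dx=+4,dy=+8->C; (4,5):dx=+2,dy=+3->C
Step 2: C = 7, D = 3, total pairs = 10.
Step 3: tau = (C - D)/(n(n-1)/2) = (7 - 3)/10 = 0.400000.
Step 4: Exact two-sided p-value (enumerate n! = 120 permutations of y under H0): p = 0.483333.
Step 5: alpha = 0.1. fail to reject H0.

tau_b = 0.4000 (C=7, D=3), p = 0.483333, fail to reject H0.


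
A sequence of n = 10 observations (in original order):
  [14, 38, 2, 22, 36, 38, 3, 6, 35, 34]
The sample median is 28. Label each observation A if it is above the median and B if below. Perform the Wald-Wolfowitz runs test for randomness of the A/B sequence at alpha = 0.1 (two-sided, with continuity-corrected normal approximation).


Step 1: Compute median = 28; label A = above, B = below.
Labels in order: BABBAABBAA  (n_A = 5, n_B = 5)
Step 2: Count runs R = 6.
Step 3: Under H0 (random ordering), E[R] = 2*n_A*n_B/(n_A+n_B) + 1 = 2*5*5/10 + 1 = 6.0000.
        Var[R] = 2*n_A*n_B*(2*n_A*n_B - n_A - n_B) / ((n_A+n_B)^2 * (n_A+n_B-1)) = 2000/900 = 2.2222.
        SD[R] = 1.4907.
Step 4: R = E[R], so z = 0 with no continuity correction.
Step 5: Two-sided p-value via normal approximation = 2*(1 - Phi(|z|)) = 1.000000.
Step 6: alpha = 0.1. fail to reject H0.

R = 6, z = 0.0000, p = 1.000000, fail to reject H0.


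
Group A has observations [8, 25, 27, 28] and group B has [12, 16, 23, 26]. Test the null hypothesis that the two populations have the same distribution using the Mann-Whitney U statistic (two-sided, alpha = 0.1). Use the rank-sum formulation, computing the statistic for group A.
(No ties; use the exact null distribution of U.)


Step 1: Combine and sort all 8 observations; assign midranks.
sorted (value, group): (8,X), (12,Y), (16,Y), (23,Y), (25,X), (26,Y), (27,X), (28,X)
ranks: 8->1, 12->2, 16->3, 23->4, 25->5, 26->6, 27->7, 28->8
Step 2: Rank sum for X: R1 = 1 + 5 + 7 + 8 = 21.
Step 3: U_X = R1 - n1(n1+1)/2 = 21 - 4*5/2 = 21 - 10 = 11.
       U_Y = n1*n2 - U_X = 16 - 11 = 5.
Step 4: No ties, so the exact null distribution of U (based on enumerating the C(8,4) = 70 equally likely rank assignments) gives the two-sided p-value.
Step 5: p-value = 0.485714; compare to alpha = 0.1. fail to reject H0.

U_X = 11, p = 0.485714, fail to reject H0 at alpha = 0.1.


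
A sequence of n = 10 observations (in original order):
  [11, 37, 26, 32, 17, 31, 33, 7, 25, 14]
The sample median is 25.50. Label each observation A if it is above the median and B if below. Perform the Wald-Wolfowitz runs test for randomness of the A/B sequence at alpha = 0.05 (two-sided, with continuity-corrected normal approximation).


Step 1: Compute median = 25.50; label A = above, B = below.
Labels in order: BAAABAABBB  (n_A = 5, n_B = 5)
Step 2: Count runs R = 5.
Step 3: Under H0 (random ordering), E[R] = 2*n_A*n_B/(n_A+n_B) + 1 = 2*5*5/10 + 1 = 6.0000.
        Var[R] = 2*n_A*n_B*(2*n_A*n_B - n_A - n_B) / ((n_A+n_B)^2 * (n_A+n_B-1)) = 2000/900 = 2.2222.
        SD[R] = 1.4907.
Step 4: Continuity-corrected z = (R + 0.5 - E[R]) / SD[R] = (5 + 0.5 - 6.0000) / 1.4907 = -0.3354.
Step 5: Two-sided p-value via normal approximation = 2*(1 - Phi(|z|)) = 0.737316.
Step 6: alpha = 0.05. fail to reject H0.

R = 5, z = -0.3354, p = 0.737316, fail to reject H0.


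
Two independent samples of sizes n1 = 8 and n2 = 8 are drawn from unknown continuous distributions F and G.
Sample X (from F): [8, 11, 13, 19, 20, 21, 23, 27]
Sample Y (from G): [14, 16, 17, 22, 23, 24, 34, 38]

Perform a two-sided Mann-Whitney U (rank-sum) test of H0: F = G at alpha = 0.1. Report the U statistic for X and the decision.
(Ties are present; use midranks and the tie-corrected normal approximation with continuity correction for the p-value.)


Step 1: Combine and sort all 16 observations; assign midranks.
sorted (value, group): (8,X), (11,X), (13,X), (14,Y), (16,Y), (17,Y), (19,X), (20,X), (21,X), (22,Y), (23,X), (23,Y), (24,Y), (27,X), (34,Y), (38,Y)
ranks: 8->1, 11->2, 13->3, 14->4, 16->5, 17->6, 19->7, 20->8, 21->9, 22->10, 23->11.5, 23->11.5, 24->13, 27->14, 34->15, 38->16
Step 2: Rank sum for X: R1 = 1 + 2 + 3 + 7 + 8 + 9 + 11.5 + 14 = 55.5.
Step 3: U_X = R1 - n1(n1+1)/2 = 55.5 - 8*9/2 = 55.5 - 36 = 19.5.
       U_Y = n1*n2 - U_X = 64 - 19.5 = 44.5.
Step 4: Ties are present, so use the tie-corrected normal approximation (with continuity correction) for the p-value.
Step 5: p-value = 0.207244; compare to alpha = 0.1. fail to reject H0.

U_X = 19.5, p = 0.207244, fail to reject H0 at alpha = 0.1.


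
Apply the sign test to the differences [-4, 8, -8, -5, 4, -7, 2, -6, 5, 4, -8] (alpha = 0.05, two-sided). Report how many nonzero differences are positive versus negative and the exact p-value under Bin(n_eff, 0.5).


Step 1: Discard zero differences. Original n = 11; n_eff = number of nonzero differences = 11.
Nonzero differences (with sign): -4, +8, -8, -5, +4, -7, +2, -6, +5, +4, -8
Step 2: Count signs: positive = 5, negative = 6.
Step 3: Under H0: P(positive) = 0.5, so the number of positives S ~ Bin(11, 0.5).
Step 4: Two-sided exact p-value = sum of Bin(11,0.5) probabilities at or below the observed probability = 1.000000.
Step 5: alpha = 0.05. fail to reject H0.

n_eff = 11, pos = 5, neg = 6, p = 1.000000, fail to reject H0.


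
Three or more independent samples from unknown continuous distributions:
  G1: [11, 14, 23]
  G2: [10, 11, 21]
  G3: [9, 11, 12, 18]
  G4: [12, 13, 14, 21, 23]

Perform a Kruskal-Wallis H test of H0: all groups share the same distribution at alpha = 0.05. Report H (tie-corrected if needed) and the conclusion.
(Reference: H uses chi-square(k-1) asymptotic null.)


Step 1: Combine all N = 15 observations and assign midranks.
sorted (value, group, rank): (9,G3,1), (10,G2,2), (11,G1,4), (11,G2,4), (11,G3,4), (12,G3,6.5), (12,G4,6.5), (13,G4,8), (14,G1,9.5), (14,G4,9.5), (18,G3,11), (21,G2,12.5), (21,G4,12.5), (23,G1,14.5), (23,G4,14.5)
Step 2: Sum ranks within each group.
R_1 = 28 (n_1 = 3)
R_2 = 18.5 (n_2 = 3)
R_3 = 22.5 (n_3 = 4)
R_4 = 51 (n_4 = 5)
Step 3: H = 12/(N(N+1)) * sum(R_i^2/n_i) - 3(N+1)
     = 12/(15*16) * (28^2/3 + 18.5^2/3 + 22.5^2/4 + 51^2/5) - 3*16
     = 0.050000 * 1022.18 - 48
     = 3.108958.
Step 4: Ties present; correction factor C = 1 - 48/(15^3 - 15) = 0.985714. Corrected H = 3.108958 / 0.985714 = 3.154016.
Step 5: Under H0, H ~ chi^2(3); p-value = 0.368483.
Step 6: alpha = 0.05. fail to reject H0.

H = 3.1540, df = 3, p = 0.368483, fail to reject H0.


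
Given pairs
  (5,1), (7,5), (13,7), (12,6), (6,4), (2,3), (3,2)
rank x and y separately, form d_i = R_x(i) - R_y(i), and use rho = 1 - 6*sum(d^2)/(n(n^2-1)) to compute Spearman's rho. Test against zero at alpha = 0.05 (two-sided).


Step 1: Rank x and y separately (midranks; no ties here).
rank(x): 5->3, 7->5, 13->7, 12->6, 6->4, 2->1, 3->2
rank(y): 1->1, 5->5, 7->7, 6->6, 4->4, 3->3, 2->2
Step 2: d_i = R_x(i) - R_y(i); compute d_i^2.
  (3-1)^2=4, (5-5)^2=0, (7-7)^2=0, (6-6)^2=0, (4-4)^2=0, (1-3)^2=4, (2-2)^2=0
sum(d^2) = 8.
Step 3: rho = 1 - 6*8 / (7*(7^2 - 1)) = 1 - 48/336 = 0.857143.
Step 4: Under H0, t = rho * sqrt((n-2)/(1-rho^2)) = 3.7210 ~ t(5).
Step 5: Two-sided p-value from the t-distribution with 5 df = 0.013697.
Step 6: alpha = 0.05. reject H0.

rho = 0.8571, p = 0.013697, reject H0 at alpha = 0.05.


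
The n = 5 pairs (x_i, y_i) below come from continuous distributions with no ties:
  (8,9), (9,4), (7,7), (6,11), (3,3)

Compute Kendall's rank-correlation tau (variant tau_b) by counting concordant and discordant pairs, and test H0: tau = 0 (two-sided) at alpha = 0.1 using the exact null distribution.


Step 1: Enumerate the 10 unordered pairs (i,j) with i<j and classify each by sign(x_j-x_i) * sign(y_j-y_i).
  (1,2):dx=+1,dy=-5->D; (1,3):dx=-1,dy=-2->C; (1,4):dx=-2,dy=+2->D; (1,5):dx=-5,dy=-6->C
  (2,3):dx=-2,dy=+3->D; (2,4):dx=-3,dy=+7->D; (2,5):dx=-6,dy=-1->C; (3,4):dx=-1,dy=+4->D
  (3,5):dx=-4,dy=-4->C; (4,5):dx=-3,dy=-8->C
Step 2: C = 5, D = 5, total pairs = 10.
Step 3: tau = (C - D)/(n(n-1)/2) = (5 - 5)/10 = 0.000000.
Step 4: Exact two-sided p-value (enumerate n! = 120 permutations of y under H0): p = 1.000000.
Step 5: alpha = 0.1. fail to reject H0.

tau_b = 0.0000 (C=5, D=5), p = 1.000000, fail to reject H0.


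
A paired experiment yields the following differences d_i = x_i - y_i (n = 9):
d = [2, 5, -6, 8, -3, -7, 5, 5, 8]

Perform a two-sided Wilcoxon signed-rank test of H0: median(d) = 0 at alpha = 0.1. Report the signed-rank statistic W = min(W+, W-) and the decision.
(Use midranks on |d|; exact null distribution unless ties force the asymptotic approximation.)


Step 1: Drop any zero differences (none here) and take |d_i|.
|d| = [2, 5, 6, 8, 3, 7, 5, 5, 8]
Step 2: Midrank |d_i| (ties get averaged ranks).
ranks: |2|->1, |5|->4, |6|->6, |8|->8.5, |3|->2, |7|->7, |5|->4, |5|->4, |8|->8.5
Step 3: Attach original signs; sum ranks with positive sign and with negative sign.
W+ = 1 + 4 + 8.5 + 4 + 4 + 8.5 = 30
W- = 6 + 2 + 7 = 15
(Check: W+ + W- = 45 should equal n(n+1)/2 = 45.)
Step 4: Test statistic W = min(W+, W-) = 15.
Step 5: Ties in |d|, so use the tie-corrected normal approximation.
        E[W] = n(n+1)/4 = 9*10/4 = 22.5.
        Tie groups: |d|=5 (t=3), |d|=8 (t=2); sum(t^3 - t) = 30.
        Var[W] = n(n+1)(2n+1)/24 - sum(t^3-t)/48 = 1710/24 - 30/48 = 70.625.
        z = (W - E[W]) / sqrt(Var[W]) = (15 - 22.5) / 8.4039 = -0.8924.
        Two-sided p = 2*Phi(z) = 0.372154.
Step 6: alpha = 0.1. fail to reject H0.

W+ = 30, W- = 15, W = min = 15, p = 0.372154, fail to reject H0.


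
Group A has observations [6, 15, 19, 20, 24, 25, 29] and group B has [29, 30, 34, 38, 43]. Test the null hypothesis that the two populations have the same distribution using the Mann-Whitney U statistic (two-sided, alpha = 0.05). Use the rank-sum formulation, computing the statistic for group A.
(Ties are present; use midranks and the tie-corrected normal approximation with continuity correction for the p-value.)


Step 1: Combine and sort all 12 observations; assign midranks.
sorted (value, group): (6,X), (15,X), (19,X), (20,X), (24,X), (25,X), (29,X), (29,Y), (30,Y), (34,Y), (38,Y), (43,Y)
ranks: 6->1, 15->2, 19->3, 20->4, 24->5, 25->6, 29->7.5, 29->7.5, 30->9, 34->10, 38->11, 43->12
Step 2: Rank sum for X: R1 = 1 + 2 + 3 + 4 + 5 + 6 + 7.5 = 28.5.
Step 3: U_X = R1 - n1(n1+1)/2 = 28.5 - 7*8/2 = 28.5 - 28 = 0.5.
       U_Y = n1*n2 - U_X = 35 - 0.5 = 34.5.
Step 4: Ties are present, so use the tie-corrected normal approximation (with continuity correction) for the p-value.
Step 5: p-value = 0.007268; compare to alpha = 0.05. reject H0.

U_X = 0.5, p = 0.007268, reject H0 at alpha = 0.05.


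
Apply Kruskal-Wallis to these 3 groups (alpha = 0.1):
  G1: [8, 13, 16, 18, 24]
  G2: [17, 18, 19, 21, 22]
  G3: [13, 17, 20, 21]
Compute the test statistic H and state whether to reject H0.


Step 1: Combine all N = 14 observations and assign midranks.
sorted (value, group, rank): (8,G1,1), (13,G1,2.5), (13,G3,2.5), (16,G1,4), (17,G2,5.5), (17,G3,5.5), (18,G1,7.5), (18,G2,7.5), (19,G2,9), (20,G3,10), (21,G2,11.5), (21,G3,11.5), (22,G2,13), (24,G1,14)
Step 2: Sum ranks within each group.
R_1 = 29 (n_1 = 5)
R_2 = 46.5 (n_2 = 5)
R_3 = 29.5 (n_3 = 4)
Step 3: H = 12/(N(N+1)) * sum(R_i^2/n_i) - 3(N+1)
     = 12/(14*15) * (29^2/5 + 46.5^2/5 + 29.5^2/4) - 3*15
     = 0.057143 * 818.212 - 45
     = 1.755000.
Step 4: Ties present; correction factor C = 1 - 24/(14^3 - 14) = 0.991209. Corrected H = 1.755000 / 0.991209 = 1.770565.
Step 5: Under H0, H ~ chi^2(2); p-value = 0.412598.
Step 6: alpha = 0.1. fail to reject H0.

H = 1.7706, df = 2, p = 0.412598, fail to reject H0.


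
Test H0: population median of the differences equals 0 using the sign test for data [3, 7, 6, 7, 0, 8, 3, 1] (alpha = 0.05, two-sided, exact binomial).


Step 1: Discard zero differences. Original n = 8; n_eff = number of nonzero differences = 7.
Nonzero differences (with sign): +3, +7, +6, +7, +8, +3, +1
Step 2: Count signs: positive = 7, negative = 0.
Step 3: Under H0: P(positive) = 0.5, so the number of positives S ~ Bin(7, 0.5).
Step 4: Two-sided exact p-value = sum of Bin(7,0.5) probabilities at or below the observed probability = 0.015625.
Step 5: alpha = 0.05. reject H0.

n_eff = 7, pos = 7, neg = 0, p = 0.015625, reject H0.


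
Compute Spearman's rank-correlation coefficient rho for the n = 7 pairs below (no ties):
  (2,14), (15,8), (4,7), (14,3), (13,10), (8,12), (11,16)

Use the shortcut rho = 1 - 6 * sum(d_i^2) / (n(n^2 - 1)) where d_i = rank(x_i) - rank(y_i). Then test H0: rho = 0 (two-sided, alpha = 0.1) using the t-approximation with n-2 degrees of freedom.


Step 1: Rank x and y separately (midranks; no ties here).
rank(x): 2->1, 15->7, 4->2, 14->6, 13->5, 8->3, 11->4
rank(y): 14->6, 8->3, 7->2, 3->1, 10->4, 12->5, 16->7
Step 2: d_i = R_x(i) - R_y(i); compute d_i^2.
  (1-6)^2=25, (7-3)^2=16, (2-2)^2=0, (6-1)^2=25, (5-4)^2=1, (3-5)^2=4, (4-7)^2=9
sum(d^2) = 80.
Step 3: rho = 1 - 6*80 / (7*(7^2 - 1)) = 1 - 480/336 = -0.428571.
Step 4: Under H0, t = rho * sqrt((n-2)/(1-rho^2)) = -1.0607 ~ t(5).
Step 5: Two-sided p-value from the t-distribution with 5 df = 0.337368.
Step 6: alpha = 0.1. fail to reject H0.

rho = -0.4286, p = 0.337368, fail to reject H0 at alpha = 0.1.


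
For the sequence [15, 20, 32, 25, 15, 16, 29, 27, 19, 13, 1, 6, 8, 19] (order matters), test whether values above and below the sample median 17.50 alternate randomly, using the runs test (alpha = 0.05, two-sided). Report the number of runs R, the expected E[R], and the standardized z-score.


Step 1: Compute median = 17.50; label A = above, B = below.
Labels in order: BAAABBAAABBBBA  (n_A = 7, n_B = 7)
Step 2: Count runs R = 6.
Step 3: Under H0 (random ordering), E[R] = 2*n_A*n_B/(n_A+n_B) + 1 = 2*7*7/14 + 1 = 8.0000.
        Var[R] = 2*n_A*n_B*(2*n_A*n_B - n_A - n_B) / ((n_A+n_B)^2 * (n_A+n_B-1)) = 8232/2548 = 3.2308.
        SD[R] = 1.7974.
Step 4: Continuity-corrected z = (R + 0.5 - E[R]) / SD[R] = (6 + 0.5 - 8.0000) / 1.7974 = -0.8345.
Step 5: Two-sided p-value via normal approximation = 2*(1 - Phi(|z|)) = 0.403986.
Step 6: alpha = 0.05. fail to reject H0.

R = 6, z = -0.8345, p = 0.403986, fail to reject H0.


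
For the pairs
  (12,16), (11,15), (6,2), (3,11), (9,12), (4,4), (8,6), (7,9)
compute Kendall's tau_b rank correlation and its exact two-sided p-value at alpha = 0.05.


Step 1: Enumerate the 28 unordered pairs (i,j) with i<j and classify each by sign(x_j-x_i) * sign(y_j-y_i).
  (1,2):dx=-1,dy=-1->C; (1,3):dx=-6,dy=-14->C; (1,4):dx=-9,dy=-5->C; (1,5):dx=-3,dy=-4->C
  (1,6):dx=-8,dy=-12->C; (1,7):dx=-4,dy=-10->C; (1,8):dx=-5,dy=-7->C; (2,3):dx=-5,dy=-13->C
  (2,4):dx=-8,dy=-4->C; (2,5):dx=-2,dy=-3->C; (2,6):dx=-7,dy=-11->C; (2,7):dx=-3,dy=-9->C
  (2,8):dx=-4,dy=-6->C; (3,4):dx=-3,dy=+9->D; (3,5):dx=+3,dy=+10->C; (3,6):dx=-2,dy=+2->D
  (3,7):dx=+2,dy=+4->C; (3,8):dx=+1,dy=+7->C; (4,5):dx=+6,dy=+1->C; (4,6):dx=+1,dy=-7->D
  (4,7):dx=+5,dy=-5->D; (4,8):dx=+4,dy=-2->D; (5,6):dx=-5,dy=-8->C; (5,7):dx=-1,dy=-6->C
  (5,8):dx=-2,dy=-3->C; (6,7):dx=+4,dy=+2->C; (6,8):dx=+3,dy=+5->C; (7,8):dx=-1,dy=+3->D
Step 2: C = 22, D = 6, total pairs = 28.
Step 3: tau = (C - D)/(n(n-1)/2) = (22 - 6)/28 = 0.571429.
Step 4: Exact two-sided p-value (enumerate n! = 40320 permutations of y under H0): p = 0.061012.
Step 5: alpha = 0.05. fail to reject H0.

tau_b = 0.5714 (C=22, D=6), p = 0.061012, fail to reject H0.


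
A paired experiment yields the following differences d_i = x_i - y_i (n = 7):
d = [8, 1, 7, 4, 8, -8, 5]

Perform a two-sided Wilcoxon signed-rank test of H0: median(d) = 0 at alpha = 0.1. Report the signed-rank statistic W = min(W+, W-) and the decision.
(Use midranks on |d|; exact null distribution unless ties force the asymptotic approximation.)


Step 1: Drop any zero differences (none here) and take |d_i|.
|d| = [8, 1, 7, 4, 8, 8, 5]
Step 2: Midrank |d_i| (ties get averaged ranks).
ranks: |8|->6, |1|->1, |7|->4, |4|->2, |8|->6, |8|->6, |5|->3
Step 3: Attach original signs; sum ranks with positive sign and with negative sign.
W+ = 6 + 1 + 4 + 2 + 6 + 3 = 22
W- = 6 = 6
(Check: W+ + W- = 28 should equal n(n+1)/2 = 28.)
Step 4: Test statistic W = min(W+, W-) = 6.
Step 5: Ties in |d|, so use the tie-corrected normal approximation.
        E[W] = n(n+1)/4 = 7*8/4 = 14.
        Tie groups: |d|=8 (t=3); sum(t^3 - t) = 24.
        Var[W] = n(n+1)(2n+1)/24 - sum(t^3-t)/48 = 840/24 - 24/48 = 34.5.
        z = (W - E[W]) / sqrt(Var[W]) = (6 - 14) / 5.8737 = -1.3620.
        Two-sided p = 2*Phi(z) = 0.173195.
Step 6: alpha = 0.1. fail to reject H0.

W+ = 22, W- = 6, W = min = 6, p = 0.173195, fail to reject H0.


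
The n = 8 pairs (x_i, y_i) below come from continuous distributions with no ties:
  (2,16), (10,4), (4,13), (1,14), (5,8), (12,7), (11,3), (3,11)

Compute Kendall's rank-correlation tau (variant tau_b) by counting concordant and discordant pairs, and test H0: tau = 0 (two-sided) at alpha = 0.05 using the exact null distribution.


Step 1: Enumerate the 28 unordered pairs (i,j) with i<j and classify each by sign(x_j-x_i) * sign(y_j-y_i).
  (1,2):dx=+8,dy=-12->D; (1,3):dx=+2,dy=-3->D; (1,4):dx=-1,dy=-2->C; (1,5):dx=+3,dy=-8->D
  (1,6):dx=+10,dy=-9->D; (1,7):dx=+9,dy=-13->D; (1,8):dx=+1,dy=-5->D; (2,3):dx=-6,dy=+9->D
  (2,4):dx=-9,dy=+10->D; (2,5):dx=-5,dy=+4->D; (2,6):dx=+2,dy=+3->C; (2,7):dx=+1,dy=-1->D
  (2,8):dx=-7,dy=+7->D; (3,4):dx=-3,dy=+1->D; (3,5):dx=+1,dy=-5->D; (3,6):dx=+8,dy=-6->D
  (3,7):dx=+7,dy=-10->D; (3,8):dx=-1,dy=-2->C; (4,5):dx=+4,dy=-6->D; (4,6):dx=+11,dy=-7->D
  (4,7):dx=+10,dy=-11->D; (4,8):dx=+2,dy=-3->D; (5,6):dx=+7,dy=-1->D; (5,7):dx=+6,dy=-5->D
  (5,8):dx=-2,dy=+3->D; (6,7):dx=-1,dy=-4->C; (6,8):dx=-9,dy=+4->D; (7,8):dx=-8,dy=+8->D
Step 2: C = 4, D = 24, total pairs = 28.
Step 3: tau = (C - D)/(n(n-1)/2) = (4 - 24)/28 = -0.714286.
Step 4: Exact two-sided p-value (enumerate n! = 40320 permutations of y under H0): p = 0.014137.
Step 5: alpha = 0.05. reject H0.

tau_b = -0.7143 (C=4, D=24), p = 0.014137, reject H0.


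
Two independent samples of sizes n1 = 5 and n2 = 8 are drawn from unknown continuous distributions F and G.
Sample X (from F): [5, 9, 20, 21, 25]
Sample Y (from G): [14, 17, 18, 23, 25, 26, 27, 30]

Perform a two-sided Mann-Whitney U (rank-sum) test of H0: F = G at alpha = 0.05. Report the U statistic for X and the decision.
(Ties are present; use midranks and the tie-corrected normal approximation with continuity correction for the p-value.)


Step 1: Combine and sort all 13 observations; assign midranks.
sorted (value, group): (5,X), (9,X), (14,Y), (17,Y), (18,Y), (20,X), (21,X), (23,Y), (25,X), (25,Y), (26,Y), (27,Y), (30,Y)
ranks: 5->1, 9->2, 14->3, 17->4, 18->5, 20->6, 21->7, 23->8, 25->9.5, 25->9.5, 26->11, 27->12, 30->13
Step 2: Rank sum for X: R1 = 1 + 2 + 6 + 7 + 9.5 = 25.5.
Step 3: U_X = R1 - n1(n1+1)/2 = 25.5 - 5*6/2 = 25.5 - 15 = 10.5.
       U_Y = n1*n2 - U_X = 40 - 10.5 = 29.5.
Step 4: Ties are present, so use the tie-corrected normal approximation (with continuity correction) for the p-value.
Step 5: p-value = 0.187076; compare to alpha = 0.05. fail to reject H0.

U_X = 10.5, p = 0.187076, fail to reject H0 at alpha = 0.05.


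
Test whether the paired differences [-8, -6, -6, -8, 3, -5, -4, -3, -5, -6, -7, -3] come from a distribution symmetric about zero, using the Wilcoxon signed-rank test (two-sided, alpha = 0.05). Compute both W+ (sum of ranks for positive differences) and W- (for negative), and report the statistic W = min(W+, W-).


Step 1: Drop any zero differences (none here) and take |d_i|.
|d| = [8, 6, 6, 8, 3, 5, 4, 3, 5, 6, 7, 3]
Step 2: Midrank |d_i| (ties get averaged ranks).
ranks: |8|->11.5, |6|->8, |6|->8, |8|->11.5, |3|->2, |5|->5.5, |4|->4, |3|->2, |5|->5.5, |6|->8, |7|->10, |3|->2
Step 3: Attach original signs; sum ranks with positive sign and with negative sign.
W+ = 2 = 2
W- = 11.5 + 8 + 8 + 11.5 + 5.5 + 4 + 2 + 5.5 + 8 + 10 + 2 = 76
(Check: W+ + W- = 78 should equal n(n+1)/2 = 78.)
Step 4: Test statistic W = min(W+, W-) = 2.
Step 5: Ties in |d|, so use the tie-corrected normal approximation.
        E[W] = n(n+1)/4 = 12*13/4 = 39.
        Tie groups: |d|=3 (t=3), |d|=5 (t=2), |d|=6 (t=3), |d|=8 (t=2); sum(t^3 - t) = 60.
        Var[W] = n(n+1)(2n+1)/24 - sum(t^3-t)/48 = 3900/24 - 60/48 = 161.25.
        z = (W - E[W]) / sqrt(Var[W]) = (2 - 39) / 12.6984 = -2.9137.
        Two-sided p = 2*Phi(z) = 0.003571.
Step 6: alpha = 0.05. reject H0.

W+ = 2, W- = 76, W = min = 2, p = 0.003571, reject H0.


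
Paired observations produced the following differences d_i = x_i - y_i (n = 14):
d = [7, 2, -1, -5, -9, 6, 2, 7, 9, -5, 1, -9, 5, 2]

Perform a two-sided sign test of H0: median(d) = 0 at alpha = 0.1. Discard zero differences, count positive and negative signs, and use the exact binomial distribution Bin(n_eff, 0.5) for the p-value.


Step 1: Discard zero differences. Original n = 14; n_eff = number of nonzero differences = 14.
Nonzero differences (with sign): +7, +2, -1, -5, -9, +6, +2, +7, +9, -5, +1, -9, +5, +2
Step 2: Count signs: positive = 9, negative = 5.
Step 3: Under H0: P(positive) = 0.5, so the number of positives S ~ Bin(14, 0.5).
Step 4: Two-sided exact p-value = sum of Bin(14,0.5) probabilities at or below the observed probability = 0.423950.
Step 5: alpha = 0.1. fail to reject H0.

n_eff = 14, pos = 9, neg = 5, p = 0.423950, fail to reject H0.
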